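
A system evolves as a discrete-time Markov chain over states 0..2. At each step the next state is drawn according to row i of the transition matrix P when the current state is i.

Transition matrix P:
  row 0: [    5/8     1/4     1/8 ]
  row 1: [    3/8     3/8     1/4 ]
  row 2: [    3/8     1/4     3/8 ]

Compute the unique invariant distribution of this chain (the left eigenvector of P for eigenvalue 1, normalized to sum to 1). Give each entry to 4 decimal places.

Balance equations π_j = Σ_i π_i·P[i][j]:
  π_0 = 5/8·π_0 + 3/8·π_1 + 3/8·π_2
  π_1 = 1/4·π_0 + 3/8·π_1 + 1/4·π_2
  normalize: π_0 + π_1 + π_2 = 1
Solving the linear system gives exactly π = [1/2, 2/7, 3/14].

π = [0.5000, 0.2857, 0.2143]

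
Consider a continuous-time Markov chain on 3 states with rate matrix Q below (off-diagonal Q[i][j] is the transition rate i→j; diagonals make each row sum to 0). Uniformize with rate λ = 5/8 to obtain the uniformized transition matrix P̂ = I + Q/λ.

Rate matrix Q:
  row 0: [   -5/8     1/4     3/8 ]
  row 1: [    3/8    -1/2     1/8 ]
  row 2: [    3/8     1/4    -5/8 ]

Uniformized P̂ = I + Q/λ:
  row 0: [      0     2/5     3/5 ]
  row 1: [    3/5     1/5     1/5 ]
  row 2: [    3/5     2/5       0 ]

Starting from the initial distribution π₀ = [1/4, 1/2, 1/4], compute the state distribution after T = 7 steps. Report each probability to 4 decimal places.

t=0: π = [0.2500, 0.5000, 0.2500]
t=1: π = [0.4500, 0.3000, 0.2500]
t=2: π = [0.3300, 0.3400, 0.3300]
t=3: π = [0.4020, 0.3320, 0.2660]
t=4: π = [0.3588, 0.3336, 0.3076]
t=5: π = [0.3847, 0.3333, 0.2820]
t=6: π = [0.3692, 0.3333, 0.2975]
t=7: π = [0.3785, 0.3333, 0.2882]

π = [0.3785, 0.3333, 0.2882]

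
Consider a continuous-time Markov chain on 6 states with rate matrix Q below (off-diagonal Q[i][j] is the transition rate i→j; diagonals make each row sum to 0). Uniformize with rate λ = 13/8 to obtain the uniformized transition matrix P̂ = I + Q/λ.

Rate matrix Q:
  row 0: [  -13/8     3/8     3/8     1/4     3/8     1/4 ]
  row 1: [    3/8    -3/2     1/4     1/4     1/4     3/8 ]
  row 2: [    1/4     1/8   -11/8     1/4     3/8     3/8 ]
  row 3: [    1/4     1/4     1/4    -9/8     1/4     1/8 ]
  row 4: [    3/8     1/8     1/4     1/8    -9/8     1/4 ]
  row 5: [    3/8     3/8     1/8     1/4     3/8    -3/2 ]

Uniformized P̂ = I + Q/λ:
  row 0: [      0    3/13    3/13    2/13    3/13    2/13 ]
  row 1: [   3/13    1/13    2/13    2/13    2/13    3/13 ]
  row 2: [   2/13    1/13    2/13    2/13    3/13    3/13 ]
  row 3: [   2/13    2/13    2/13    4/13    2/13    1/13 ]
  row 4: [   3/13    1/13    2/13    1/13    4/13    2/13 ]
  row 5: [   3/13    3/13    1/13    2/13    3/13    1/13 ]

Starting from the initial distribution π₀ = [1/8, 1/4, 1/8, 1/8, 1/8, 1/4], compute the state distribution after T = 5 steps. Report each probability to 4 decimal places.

π = [0.1677, 0.1385, 0.1550, 0.1614, 0.2250, 0.1523]

t=0: π = [0.1250, 0.2500, 0.1250, 0.1250, 0.1250, 0.2500]
t=1: π = [0.1827, 0.1442, 0.1442, 0.1635, 0.2115, 0.1538]
t=2: π = [0.1649, 0.1413, 0.1561, 0.1627, 0.2234, 0.1516]
t=3: π = [0.1682, 0.1381, 0.1549, 0.1617, 0.2246, 0.1525]
t=4: π = [0.1676, 0.1387, 0.1550, 0.1614, 0.2250, 0.1522]
t=5: π = [0.1677, 0.1385, 0.1550, 0.1614, 0.2250, 0.1523]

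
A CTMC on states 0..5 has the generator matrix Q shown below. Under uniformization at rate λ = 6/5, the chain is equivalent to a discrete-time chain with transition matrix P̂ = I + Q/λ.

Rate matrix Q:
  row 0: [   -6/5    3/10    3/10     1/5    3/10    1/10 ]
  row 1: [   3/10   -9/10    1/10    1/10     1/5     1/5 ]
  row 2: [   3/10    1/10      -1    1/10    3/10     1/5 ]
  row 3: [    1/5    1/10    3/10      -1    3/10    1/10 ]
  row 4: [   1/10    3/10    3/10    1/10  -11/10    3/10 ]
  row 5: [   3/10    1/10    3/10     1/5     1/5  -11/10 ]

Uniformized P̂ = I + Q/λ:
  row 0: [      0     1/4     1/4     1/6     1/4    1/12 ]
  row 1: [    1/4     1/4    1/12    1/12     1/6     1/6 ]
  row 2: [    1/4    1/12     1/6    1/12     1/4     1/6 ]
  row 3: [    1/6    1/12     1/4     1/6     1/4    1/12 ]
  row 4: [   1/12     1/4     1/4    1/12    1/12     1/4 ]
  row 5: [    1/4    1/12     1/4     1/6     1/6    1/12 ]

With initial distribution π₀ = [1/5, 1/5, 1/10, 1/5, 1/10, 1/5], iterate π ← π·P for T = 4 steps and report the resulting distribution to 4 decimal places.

t=0: π = [0.2000, 0.2000, 0.1000, 0.2000, 0.1000, 0.2000]
t=1: π = [0.1667, 0.1667, 0.2083, 0.1333, 0.2000, 0.1250]
t=2: π = [0.1639, 0.1722, 0.2049, 0.1188, 0.1924, 0.1479]
t=3: π = [0.1671, 0.1714, 0.2042, 0.1192, 0.1913, 0.1468]
t=4: π = [0.1664, 0.1716, 0.2044, 0.1194, 0.1916, 0.1465]

π = [0.1664, 0.1716, 0.2044, 0.1194, 0.1916, 0.1465]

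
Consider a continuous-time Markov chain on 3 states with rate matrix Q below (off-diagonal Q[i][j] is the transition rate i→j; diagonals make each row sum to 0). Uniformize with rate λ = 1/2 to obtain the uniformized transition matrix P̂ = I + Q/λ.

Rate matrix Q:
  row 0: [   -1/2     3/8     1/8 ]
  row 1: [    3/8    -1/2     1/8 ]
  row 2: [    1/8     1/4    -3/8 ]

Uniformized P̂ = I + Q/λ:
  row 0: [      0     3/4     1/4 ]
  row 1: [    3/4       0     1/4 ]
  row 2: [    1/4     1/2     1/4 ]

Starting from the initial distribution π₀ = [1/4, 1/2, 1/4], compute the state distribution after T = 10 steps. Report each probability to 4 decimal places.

t=0: π = [0.2500, 0.5000, 0.2500]
t=1: π = [0.4375, 0.3125, 0.2500]
t=2: π = [0.2969, 0.4531, 0.2500]
t=3: π = [0.4023, 0.3477, 0.2500]
t=4: π = [0.3232, 0.4268, 0.2500]
t=5: π = [0.3826, 0.3674, 0.2500]
t=6: π = [0.3381, 0.4119, 0.2500]
t=7: π = [0.3714, 0.3786, 0.2500]
t=8: π = [0.3464, 0.4036, 0.2500]
t=9: π = [0.3652, 0.3848, 0.2500]
t=10: π = [0.3511, 0.3989, 0.2500]

π = [0.3511, 0.3989, 0.2500]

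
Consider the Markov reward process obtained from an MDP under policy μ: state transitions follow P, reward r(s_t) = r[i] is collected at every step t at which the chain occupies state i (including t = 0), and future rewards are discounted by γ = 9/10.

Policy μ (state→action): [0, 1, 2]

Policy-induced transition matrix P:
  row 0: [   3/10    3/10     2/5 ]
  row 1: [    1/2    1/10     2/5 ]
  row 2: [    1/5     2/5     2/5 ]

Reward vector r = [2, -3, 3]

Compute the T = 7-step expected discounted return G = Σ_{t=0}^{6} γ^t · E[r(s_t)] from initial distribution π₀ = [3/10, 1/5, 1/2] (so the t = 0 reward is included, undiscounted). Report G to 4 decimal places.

G = 5.5451

t=0: π = [0.3000, 0.2000, 0.5000], E[r] = 1.5000, γ^t·E[r] = 1.500000, running G = 1.500000
t=1: π = [0.2900, 0.3100, 0.4000], E[r] = 0.8500, γ^t·E[r] = 0.765000, running G = 2.265000
t=2: π = [0.3220, 0.2780, 0.4000], E[r] = 1.0100, γ^t·E[r] = 0.818100, running G = 3.083100
t=3: π = [0.3156, 0.2844, 0.4000], E[r] = 0.9780, γ^t·E[r] = 0.712962, running G = 3.796062
t=4: π = [0.3169, 0.2831, 0.4000], E[r] = 0.9844, γ^t·E[r] = 0.645865, running G = 4.441927
t=5: π = [0.3166, 0.2834, 0.4000], E[r] = 0.9831, γ^t·E[r] = 0.580523, running G = 5.022449
t=6: π = [0.3167, 0.2833, 0.4000], E[r] = 0.9834, γ^t·E[r] = 0.522606, running G = 5.545056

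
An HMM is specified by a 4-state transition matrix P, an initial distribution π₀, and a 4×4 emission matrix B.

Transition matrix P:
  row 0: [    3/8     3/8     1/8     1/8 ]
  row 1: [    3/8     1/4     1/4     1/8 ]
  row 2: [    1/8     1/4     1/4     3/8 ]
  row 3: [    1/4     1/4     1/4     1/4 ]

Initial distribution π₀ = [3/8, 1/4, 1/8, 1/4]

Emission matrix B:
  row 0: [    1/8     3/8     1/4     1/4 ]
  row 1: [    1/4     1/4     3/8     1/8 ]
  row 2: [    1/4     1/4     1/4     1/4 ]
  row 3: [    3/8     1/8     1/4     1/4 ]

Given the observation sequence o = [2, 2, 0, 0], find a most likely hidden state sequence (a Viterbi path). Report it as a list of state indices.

path = [0, 1, 2, 3]

t=0: δ = [9.375e-02, 9.375e-02, 3.125e-02, 6.250e-02]  (obs o_0=2)
t=1: δ = [8.789e-03, 1.318e-02, 5.859e-03, 3.906e-03]  ψ = [0, 0, 1, 3]  (obs o_1=2)
t=2: δ = [6.180e-04, 8.240e-04, 8.240e-04, 8.240e-04]  ψ = [1, 0, 1, 2]  (obs o_2=0)
t=3: δ = [3.862e-05, 5.794e-05, 5.150e-05, 1.159e-04]  ψ = [1, 0, 1, 2]  (obs o_3=0)
backtrack: best end state = 3; path = [0, 1, 2, 3]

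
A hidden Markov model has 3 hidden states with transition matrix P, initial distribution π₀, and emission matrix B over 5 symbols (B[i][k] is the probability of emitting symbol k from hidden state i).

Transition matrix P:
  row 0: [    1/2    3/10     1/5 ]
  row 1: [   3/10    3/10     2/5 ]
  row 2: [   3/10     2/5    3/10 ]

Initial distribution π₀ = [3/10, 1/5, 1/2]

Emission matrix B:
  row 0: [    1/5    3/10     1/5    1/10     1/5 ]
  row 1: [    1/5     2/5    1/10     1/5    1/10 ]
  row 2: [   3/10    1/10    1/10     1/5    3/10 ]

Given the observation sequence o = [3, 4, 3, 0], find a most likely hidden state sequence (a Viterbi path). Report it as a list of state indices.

path = [2, 2, 1, 2]

t=0: δ = [3.000e-02, 4.000e-02, 1.000e-01]  (obs o_0=3)
t=1: δ = [6.000e-03, 4.000e-03, 9.000e-03]  ψ = [2, 2, 2]  (obs o_1=4)
t=2: δ = [3.000e-04, 7.200e-04, 5.400e-04]  ψ = [0, 2, 2]  (obs o_2=3)
t=3: δ = [4.320e-05, 4.320e-05, 8.640e-05]  ψ = [1, 1, 1]  (obs o_3=0)
backtrack: best end state = 2; path = [2, 2, 1, 2]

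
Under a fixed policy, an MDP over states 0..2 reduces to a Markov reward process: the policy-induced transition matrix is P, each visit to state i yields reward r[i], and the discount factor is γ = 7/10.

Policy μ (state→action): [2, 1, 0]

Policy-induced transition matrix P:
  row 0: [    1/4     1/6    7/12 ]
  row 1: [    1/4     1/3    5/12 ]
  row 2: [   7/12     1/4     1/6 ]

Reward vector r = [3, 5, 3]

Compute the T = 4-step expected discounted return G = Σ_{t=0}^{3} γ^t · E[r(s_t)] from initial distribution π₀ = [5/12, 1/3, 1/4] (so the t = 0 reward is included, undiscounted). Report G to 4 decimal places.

t=0: π = [0.4167, 0.3333, 0.2500], E[r] = 3.6667, γ^t·E[r] = 3.666667, running G = 3.666667
t=1: π = [0.3333, 0.2431, 0.4236], E[r] = 3.4861, γ^t·E[r] = 2.440278, running G = 6.106944
t=2: π = [0.3912, 0.2425, 0.3663], E[r] = 3.4850, γ^t·E[r] = 1.707627, running G = 7.814572
t=3: π = [0.3721, 0.2376, 0.3903], E[r] = 3.4752, γ^t·E[r] = 1.191998, running G = 9.006570

G = 9.0066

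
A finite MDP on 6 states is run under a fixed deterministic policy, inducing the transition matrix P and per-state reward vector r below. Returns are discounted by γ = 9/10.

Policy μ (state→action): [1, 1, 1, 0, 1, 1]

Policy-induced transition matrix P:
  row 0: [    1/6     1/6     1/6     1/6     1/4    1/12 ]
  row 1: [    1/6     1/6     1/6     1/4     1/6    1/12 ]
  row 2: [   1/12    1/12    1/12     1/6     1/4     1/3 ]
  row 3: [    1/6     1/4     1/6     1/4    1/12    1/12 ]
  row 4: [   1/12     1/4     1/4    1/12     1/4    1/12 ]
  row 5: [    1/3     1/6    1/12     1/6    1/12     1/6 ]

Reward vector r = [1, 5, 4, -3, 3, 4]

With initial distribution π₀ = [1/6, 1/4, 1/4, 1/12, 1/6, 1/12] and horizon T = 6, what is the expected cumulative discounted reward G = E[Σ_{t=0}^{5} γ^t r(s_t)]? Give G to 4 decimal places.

G = 11.3090

t=0: π = [0.1667, 0.2500, 0.2500, 0.0833, 0.1667, 0.0833], E[r] = 3.0000, γ^t·E[r] = 3.000000, running G = 3.000000
t=1: π = [0.1458, 0.1667, 0.1528, 0.1806, 0.2014, 0.1528], E[r] = 2.2639, γ^t·E[r] = 2.037500, running G = 5.037500
t=2: π = [0.1626, 0.1858, 0.1580, 0.1788, 0.1806, 0.1343], E[r] = 2.2656, γ^t·E[r] = 1.835156, running G = 6.872656
t=3: π = [0.1608, 0.1834, 0.1574, 0.1820, 0.1823, 0.1340], E[r] = 2.2446, γ^t·E[r] = 1.636313, running G = 8.508969
t=4: π = [0.1607, 0.1839, 0.1576, 0.1819, 0.1820, 0.1338], E[r] = 2.2463, γ^t·E[r] = 1.473802, running G = 9.982771
t=5: π = [0.1607, 0.1839, 0.1576, 0.1820, 0.1820, 0.1339], E[r] = 2.2459, γ^t·E[r] = 1.326195, running G = 11.308965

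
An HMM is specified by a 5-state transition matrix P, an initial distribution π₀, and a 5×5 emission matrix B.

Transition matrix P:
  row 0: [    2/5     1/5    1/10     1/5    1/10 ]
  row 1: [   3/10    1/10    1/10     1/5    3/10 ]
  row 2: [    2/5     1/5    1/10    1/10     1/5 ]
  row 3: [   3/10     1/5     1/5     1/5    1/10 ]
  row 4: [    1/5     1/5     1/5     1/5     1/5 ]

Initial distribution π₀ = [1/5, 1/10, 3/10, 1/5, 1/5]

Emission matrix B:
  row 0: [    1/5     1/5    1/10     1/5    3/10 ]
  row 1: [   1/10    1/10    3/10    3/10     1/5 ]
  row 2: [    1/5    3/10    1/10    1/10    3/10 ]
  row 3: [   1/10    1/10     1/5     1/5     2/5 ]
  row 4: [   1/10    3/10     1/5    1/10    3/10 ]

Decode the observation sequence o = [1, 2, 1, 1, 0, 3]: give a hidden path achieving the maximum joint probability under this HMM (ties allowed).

path = [2, 1, 4, 2, 0, 0]

t=0: δ = [4.000e-02, 1.000e-02, 9.000e-02, 2.000e-02, 6.000e-02]  (obs o_0=1)
t=1: δ = [3.600e-03, 5.400e-03, 1.200e-03, 2.400e-03, 3.600e-03]  ψ = [2, 2, 4, 4, 2]  (obs o_1=2)
t=2: δ = [3.240e-04, 7.200e-05, 2.160e-04, 1.080e-04, 4.860e-04]  ψ = [1, 0, 4, 1, 1]  (obs o_2=1)
t=3: δ = [2.592e-05, 9.720e-06, 2.916e-05, 9.720e-06, 2.916e-05]  ψ = [0, 4, 4, 4, 4]  (obs o_3=1)
t=4: δ = [2.333e-06, 5.832e-07, 1.166e-06, 5.832e-07, 5.832e-07]  ψ = [2, 2, 4, 4, 2]  (obs o_4=0)
t=5: δ = [1.866e-07, 1.400e-07, 2.333e-08, 9.331e-08, 2.333e-08]  ψ = [0, 0, 0, 0, 0]  (obs o_5=3)
backtrack: best end state = 0; path = [2, 1, 4, 2, 0, 0]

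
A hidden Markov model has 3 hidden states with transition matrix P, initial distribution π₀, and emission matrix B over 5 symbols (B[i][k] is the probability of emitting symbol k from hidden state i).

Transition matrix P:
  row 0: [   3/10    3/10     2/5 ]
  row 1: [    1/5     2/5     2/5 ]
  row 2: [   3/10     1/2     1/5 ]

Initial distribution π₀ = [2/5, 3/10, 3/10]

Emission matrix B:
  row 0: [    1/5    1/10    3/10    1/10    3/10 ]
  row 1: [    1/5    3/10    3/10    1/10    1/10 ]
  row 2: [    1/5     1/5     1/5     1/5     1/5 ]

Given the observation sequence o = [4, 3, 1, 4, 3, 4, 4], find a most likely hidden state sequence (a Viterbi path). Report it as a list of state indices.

path = [0, 2, 1, 0, 2, 0, 0]

t=0: δ = [1.200e-01, 3.000e-02, 6.000e-02]  (obs o_0=4)
t=1: δ = [3.600e-03, 3.600e-03, 9.600e-03]  ψ = [0, 0, 0]  (obs o_1=3)
t=2: δ = [2.880e-04, 1.440e-03, 3.840e-04]  ψ = [2, 2, 2]  (obs o_2=1)
t=3: δ = [8.640e-05, 5.760e-05, 1.152e-04]  ψ = [1, 1, 1]  (obs o_3=4)
t=4: δ = [3.456e-06, 5.760e-06, 6.912e-06]  ψ = [2, 2, 0]  (obs o_4=3)
t=5: δ = [6.221e-07, 3.456e-07, 4.608e-07]  ψ = [2, 2, 1]  (obs o_5=4)
t=6: δ = [5.599e-08, 2.304e-08, 4.977e-08]  ψ = [0, 2, 0]  (obs o_6=4)
backtrack: best end state = 0; path = [0, 2, 1, 0, 2, 0, 0]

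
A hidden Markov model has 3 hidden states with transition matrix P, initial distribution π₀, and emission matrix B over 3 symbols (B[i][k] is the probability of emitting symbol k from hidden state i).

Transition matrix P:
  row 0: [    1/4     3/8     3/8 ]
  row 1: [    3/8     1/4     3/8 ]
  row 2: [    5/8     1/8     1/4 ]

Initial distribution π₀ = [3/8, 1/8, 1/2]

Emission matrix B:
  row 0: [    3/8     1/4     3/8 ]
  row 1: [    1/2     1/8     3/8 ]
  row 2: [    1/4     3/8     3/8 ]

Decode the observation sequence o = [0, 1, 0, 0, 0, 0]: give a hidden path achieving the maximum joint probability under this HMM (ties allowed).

t=0: δ = [1.406e-01, 6.250e-02, 1.250e-01]  (obs o_0=0)
t=1: δ = [1.953e-02, 6.592e-03, 1.978e-02]  ψ = [2, 0, 0]  (obs o_1=1)
t=2: δ = [4.635e-03, 3.662e-03, 1.831e-03]  ψ = [2, 0, 0]  (obs o_2=0)
t=3: δ = [5.150e-04, 8.690e-04, 4.345e-04]  ψ = [1, 0, 0]  (obs o_3=0)
t=4: δ = [1.222e-04, 1.086e-04, 8.147e-05]  ψ = [1, 1, 1]  (obs o_4=0)
t=5: δ = [1.910e-05, 2.291e-05, 1.146e-05]  ψ = [2, 0, 0]  (obs o_5=0)
backtrack: best end state = 1; path = [0, 2, 0, 1, 0, 1]

path = [0, 2, 0, 1, 0, 1]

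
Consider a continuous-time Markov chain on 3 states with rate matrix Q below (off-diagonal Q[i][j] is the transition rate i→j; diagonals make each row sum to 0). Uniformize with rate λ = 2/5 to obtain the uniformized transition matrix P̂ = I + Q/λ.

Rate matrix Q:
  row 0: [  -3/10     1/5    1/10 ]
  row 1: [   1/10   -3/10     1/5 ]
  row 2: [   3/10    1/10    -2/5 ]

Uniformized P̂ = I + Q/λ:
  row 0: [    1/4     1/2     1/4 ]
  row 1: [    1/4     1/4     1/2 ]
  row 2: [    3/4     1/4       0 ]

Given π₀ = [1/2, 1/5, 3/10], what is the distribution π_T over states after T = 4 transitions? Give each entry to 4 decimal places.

π = [0.3828, 0.3484, 0.2688]

t=0: π = [0.5000, 0.2000, 0.3000]
t=1: π = [0.4000, 0.3750, 0.2250]
t=2: π = [0.3625, 0.3500, 0.2875]
t=3: π = [0.3938, 0.3406, 0.2656]
t=4: π = [0.3828, 0.3484, 0.2688]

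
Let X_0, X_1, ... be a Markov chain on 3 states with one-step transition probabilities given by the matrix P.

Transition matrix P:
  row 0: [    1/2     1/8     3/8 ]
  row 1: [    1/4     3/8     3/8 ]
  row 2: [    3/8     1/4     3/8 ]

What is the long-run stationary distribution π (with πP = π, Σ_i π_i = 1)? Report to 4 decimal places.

Balance equations π_j = Σ_i π_i·P[i][j]:
  π_0 = 1/2·π_0 + 1/4·π_1 + 3/8·π_2
  π_1 = 1/8·π_0 + 3/8·π_1 + 1/4·π_2
  normalize: π_0 + π_1 + π_2 = 1
Solving the linear system gives exactly π = [19/48, 11/48, 3/8].

π = [0.3958, 0.2292, 0.3750]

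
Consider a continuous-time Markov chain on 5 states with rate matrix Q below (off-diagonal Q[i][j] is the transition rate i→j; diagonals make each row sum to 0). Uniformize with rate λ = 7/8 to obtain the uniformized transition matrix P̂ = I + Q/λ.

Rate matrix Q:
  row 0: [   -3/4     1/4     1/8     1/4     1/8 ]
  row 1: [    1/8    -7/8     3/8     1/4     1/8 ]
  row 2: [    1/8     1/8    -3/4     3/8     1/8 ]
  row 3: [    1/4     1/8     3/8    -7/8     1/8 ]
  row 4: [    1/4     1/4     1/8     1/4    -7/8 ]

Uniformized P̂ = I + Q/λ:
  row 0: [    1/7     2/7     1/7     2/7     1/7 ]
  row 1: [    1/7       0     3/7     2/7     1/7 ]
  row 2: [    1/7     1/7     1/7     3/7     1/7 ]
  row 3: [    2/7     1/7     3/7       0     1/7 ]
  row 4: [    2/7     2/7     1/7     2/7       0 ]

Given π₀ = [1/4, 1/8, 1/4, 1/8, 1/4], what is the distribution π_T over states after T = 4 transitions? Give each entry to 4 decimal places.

t=0: π = [0.2500, 0.1250, 0.2500, 0.1250, 0.2500]
t=1: π = [0.1964, 0.1964, 0.2143, 0.2857, 0.1071]
t=2: π = [0.1990, 0.1582, 0.2806, 0.2347, 0.1276]
t=3: π = [0.1946, 0.1669, 0.2551, 0.2587, 0.1246]
t=4: π = [0.1976, 0.1646, 0.2645, 0.2482, 0.1251]

π = [0.1976, 0.1646, 0.2645, 0.2482, 0.1251]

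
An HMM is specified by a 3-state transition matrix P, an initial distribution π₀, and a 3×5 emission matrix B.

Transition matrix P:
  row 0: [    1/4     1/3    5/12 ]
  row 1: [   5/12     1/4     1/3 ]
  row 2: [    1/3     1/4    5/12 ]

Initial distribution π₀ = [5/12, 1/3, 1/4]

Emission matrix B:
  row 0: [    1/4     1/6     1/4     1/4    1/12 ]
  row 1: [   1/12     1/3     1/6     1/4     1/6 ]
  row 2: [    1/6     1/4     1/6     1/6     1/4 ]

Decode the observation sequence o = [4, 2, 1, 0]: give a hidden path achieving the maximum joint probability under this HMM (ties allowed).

path = [1, 0, 1, 0]

t=0: δ = [3.472e-02, 5.556e-02, 6.250e-02]  (obs o_0=4)
t=1: δ = [5.787e-03, 2.604e-03, 4.340e-03]  ψ = [1, 2, 2]  (obs o_1=2)
t=2: δ = [2.411e-04, 6.430e-04, 6.028e-04]  ψ = [0, 0, 0]  (obs o_2=1)
t=3: δ = [6.698e-05, 1.340e-05, 4.186e-05]  ψ = [1, 1, 2]  (obs o_3=0)
backtrack: best end state = 0; path = [1, 0, 1, 0]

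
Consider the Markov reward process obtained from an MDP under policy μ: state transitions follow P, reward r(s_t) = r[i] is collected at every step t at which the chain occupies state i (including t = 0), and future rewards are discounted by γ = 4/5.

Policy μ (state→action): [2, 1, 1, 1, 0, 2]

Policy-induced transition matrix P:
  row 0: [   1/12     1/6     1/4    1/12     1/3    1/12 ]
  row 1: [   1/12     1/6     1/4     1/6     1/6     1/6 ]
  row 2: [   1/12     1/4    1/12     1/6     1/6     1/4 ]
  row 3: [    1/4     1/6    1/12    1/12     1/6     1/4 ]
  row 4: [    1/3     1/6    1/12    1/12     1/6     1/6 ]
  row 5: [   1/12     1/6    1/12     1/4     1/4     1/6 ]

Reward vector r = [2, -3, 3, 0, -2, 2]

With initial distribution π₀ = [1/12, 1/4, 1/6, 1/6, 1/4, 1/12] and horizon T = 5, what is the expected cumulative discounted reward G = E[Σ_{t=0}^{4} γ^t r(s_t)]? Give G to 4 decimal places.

t=0: π = [0.0833, 0.2500, 0.1667, 0.1667, 0.2500, 0.0833], E[r] = -0.4167, γ^t·E[r] = -0.416667, running G = -0.416667
t=1: π = [0.1736, 0.1806, 0.1389, 0.1319, 0.1875, 0.1875], E[r] = 0.2222, γ^t·E[r] = 0.177778, running G = -0.238889
t=2: π = [0.1522, 0.1782, 0.1424, 0.1412, 0.2112, 0.1748], E[r] = 0.1238, γ^t·E[r] = 0.079259, running G = -0.159630
t=3: π = [0.1597, 0.1785, 0.1384, 0.1392, 0.2066, 0.1776], E[r] = 0.1410, γ^t·E[r] = 0.072198, running G = -0.087432
t=4: π = [0.1582, 0.1782, 0.1397, 0.1393, 0.2081, 0.1765], E[r] = 0.1377, γ^t·E[r] = 0.056395, running G = -0.031037

G = -0.0310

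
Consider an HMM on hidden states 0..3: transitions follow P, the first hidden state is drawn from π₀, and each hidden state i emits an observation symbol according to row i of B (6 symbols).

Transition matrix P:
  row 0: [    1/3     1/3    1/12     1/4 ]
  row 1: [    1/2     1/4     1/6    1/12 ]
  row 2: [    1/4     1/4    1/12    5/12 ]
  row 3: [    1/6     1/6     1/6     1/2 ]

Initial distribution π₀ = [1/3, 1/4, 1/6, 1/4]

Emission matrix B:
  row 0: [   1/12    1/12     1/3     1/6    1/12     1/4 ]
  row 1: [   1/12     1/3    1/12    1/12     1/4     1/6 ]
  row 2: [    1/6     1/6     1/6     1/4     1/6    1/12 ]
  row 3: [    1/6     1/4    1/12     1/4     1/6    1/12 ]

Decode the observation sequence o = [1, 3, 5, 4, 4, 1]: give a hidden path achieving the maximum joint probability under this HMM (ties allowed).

t=0: δ = [2.778e-02, 8.333e-02, 2.778e-02, 6.250e-02]  (obs o_0=1)
t=1: δ = [6.944e-03, 1.736e-03, 3.472e-03, 7.812e-03]  ψ = [1, 1, 1, 3]  (obs o_1=3)
t=2: δ = [5.787e-04, 3.858e-04, 1.085e-04, 3.255e-04]  ψ = [0, 0, 3, 3]  (obs o_2=5)
t=3: δ = [1.608e-05, 4.823e-05, 1.072e-05, 2.713e-05]  ψ = [0, 0, 1, 3]  (obs o_3=4)
t=4: δ = [2.009e-06, 3.014e-06, 1.340e-06, 2.261e-06]  ψ = [1, 1, 1, 3]  (obs o_4=4)
t=5: δ = [1.256e-07, 2.512e-07, 8.372e-08, 2.826e-07]  ψ = [1, 1, 1, 3]  (obs o_5=1)
backtrack: best end state = 3; path = [3, 3, 3, 3, 3, 3]

path = [3, 3, 3, 3, 3, 3]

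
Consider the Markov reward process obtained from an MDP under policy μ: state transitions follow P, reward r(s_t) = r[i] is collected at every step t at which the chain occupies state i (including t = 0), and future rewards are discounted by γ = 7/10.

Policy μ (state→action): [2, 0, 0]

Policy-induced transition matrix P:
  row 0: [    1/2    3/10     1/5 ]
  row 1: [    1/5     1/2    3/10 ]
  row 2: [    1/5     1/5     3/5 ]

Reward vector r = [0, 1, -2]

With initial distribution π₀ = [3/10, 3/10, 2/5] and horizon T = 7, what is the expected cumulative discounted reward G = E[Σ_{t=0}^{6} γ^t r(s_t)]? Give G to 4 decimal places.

t=0: π = [0.3000, 0.3000, 0.4000], E[r] = -0.5000, γ^t·E[r] = -0.500000, running G = -0.500000
t=1: π = [0.2900, 0.3200, 0.3900], E[r] = -0.4600, γ^t·E[r] = -0.322000, running G = -0.822000
t=2: π = [0.2870, 0.3250, 0.3880], E[r] = -0.4510, γ^t·E[r] = -0.220990, running G = -1.042990
t=3: π = [0.2861, 0.3262, 0.3877], E[r] = -0.4492, γ^t·E[r] = -0.154076, running G = -1.197066
t=4: π = [0.2858, 0.3265, 0.3877], E[r] = -0.4489, γ^t·E[r] = -0.107788, running G = -1.304854
t=5: π = [0.2857, 0.3265, 0.3877], E[r] = -0.4489, γ^t·E[r] = -0.075452, running G = -1.380305
t=6: π = [0.2857, 0.3265, 0.3877], E[r] = -0.4490, γ^t·E[r] = -0.052819, running G = -1.433124

G = -1.4331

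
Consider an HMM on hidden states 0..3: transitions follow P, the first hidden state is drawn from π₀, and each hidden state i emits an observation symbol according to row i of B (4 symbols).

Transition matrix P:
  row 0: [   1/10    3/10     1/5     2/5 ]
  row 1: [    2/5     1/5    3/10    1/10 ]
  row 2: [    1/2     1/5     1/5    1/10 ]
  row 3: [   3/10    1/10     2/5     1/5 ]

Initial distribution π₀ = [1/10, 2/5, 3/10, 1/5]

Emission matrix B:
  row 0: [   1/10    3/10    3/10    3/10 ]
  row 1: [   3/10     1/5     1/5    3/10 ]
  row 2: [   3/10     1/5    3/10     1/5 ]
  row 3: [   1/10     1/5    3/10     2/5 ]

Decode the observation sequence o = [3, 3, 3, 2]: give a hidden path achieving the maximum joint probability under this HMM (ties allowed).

path = [1, 0, 3, 2]

t=0: δ = [3.000e-02, 1.200e-01, 6.000e-02, 8.000e-02]  (obs o_0=3)
t=1: δ = [1.440e-02, 7.200e-03, 7.200e-03, 6.400e-03]  ψ = [1, 1, 1, 3]  (obs o_1=3)
t=2: δ = [1.080e-03, 1.296e-03, 5.760e-04, 2.304e-03]  ψ = [2, 0, 0, 0]  (obs o_2=3)
t=3: δ = [2.074e-04, 6.480e-05, 2.765e-04, 1.382e-04]  ψ = [3, 0, 3, 3]  (obs o_3=2)
backtrack: best end state = 2; path = [1, 0, 3, 2]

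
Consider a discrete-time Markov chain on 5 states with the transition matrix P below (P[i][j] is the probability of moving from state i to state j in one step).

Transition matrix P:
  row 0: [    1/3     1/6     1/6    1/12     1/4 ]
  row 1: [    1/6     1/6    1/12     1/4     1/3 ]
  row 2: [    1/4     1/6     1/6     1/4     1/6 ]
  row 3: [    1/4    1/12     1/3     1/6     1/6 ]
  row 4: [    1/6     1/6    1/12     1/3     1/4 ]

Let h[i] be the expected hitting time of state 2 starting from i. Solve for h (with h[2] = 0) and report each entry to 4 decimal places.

First-step conditioning: h[2] = 0; for i ≠ 2, h[i] = 1 + Σ_k P[i][k]·h[k].
  h[0] = 1 + 1/3·h[0] + 1/6·h[1] + 1/12·h[3] + 1/4·h[4]
  h[1] = 1 + 1/6·h[0] + 1/6·h[1] + 1/4·h[3] + 1/3·h[4]
  h[3] = 1 + 1/4·h[0] + 1/12·h[1] + 1/6·h[3] + 1/6·h[4]
  h[4] = 1 + 1/6·h[0] + 1/6·h[1] + 1/3·h[3] + 1/4·h[4]
Solving the 4×4 linear system over states ≠ 2 gives exactly h = [9882/1625, 10422/1625, 0, 8004/1625, 10236/1625] (h[2] = 0 is the target).

h = [6.0812, 6.4135, 0.0000, 4.9255, 6.2991]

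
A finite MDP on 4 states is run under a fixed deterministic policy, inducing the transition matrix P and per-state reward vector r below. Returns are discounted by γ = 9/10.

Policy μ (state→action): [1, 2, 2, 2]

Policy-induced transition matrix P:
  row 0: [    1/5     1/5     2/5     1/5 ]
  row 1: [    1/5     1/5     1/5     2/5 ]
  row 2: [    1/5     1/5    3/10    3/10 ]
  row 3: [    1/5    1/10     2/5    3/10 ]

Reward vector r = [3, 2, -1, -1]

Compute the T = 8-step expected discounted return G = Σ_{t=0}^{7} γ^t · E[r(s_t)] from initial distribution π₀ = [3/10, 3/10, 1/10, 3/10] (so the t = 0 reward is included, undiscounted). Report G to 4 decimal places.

G = 2.5582

t=0: π = [0.3000, 0.3000, 0.1000, 0.3000], E[r] = 1.1000, γ^t·E[r] = 1.100000, running G = 1.100000
t=1: π = [0.2000, 0.1700, 0.3300, 0.3000], E[r] = 0.3100, γ^t·E[r] = 0.279000, running G = 1.379000
t=2: π = [0.2000, 0.1700, 0.3330, 0.2970], E[r] = 0.3100, γ^t·E[r] = 0.251100, running G = 1.630100
t=3: π = [0.2000, 0.1703, 0.3327, 0.2970], E[r] = 0.3109, γ^t·E[r] = 0.226646, running G = 1.856746
t=4: π = [0.2000, 0.1703, 0.3327, 0.2970], E[r] = 0.3109, γ^t·E[r] = 0.203981, running G = 2.060728
t=5: π = [0.2000, 0.1703, 0.3327, 0.2970], E[r] = 0.3109, γ^t·E[r] = 0.183578, running G = 2.244306
t=6: π = [0.2000, 0.1703, 0.3327, 0.2970], E[r] = 0.3109, γ^t·E[r] = 0.165220, running G = 2.409526
t=7: π = [0.2000, 0.1703, 0.3327, 0.2970], E[r] = 0.3109, γ^t·E[r] = 0.148698, running G = 2.558224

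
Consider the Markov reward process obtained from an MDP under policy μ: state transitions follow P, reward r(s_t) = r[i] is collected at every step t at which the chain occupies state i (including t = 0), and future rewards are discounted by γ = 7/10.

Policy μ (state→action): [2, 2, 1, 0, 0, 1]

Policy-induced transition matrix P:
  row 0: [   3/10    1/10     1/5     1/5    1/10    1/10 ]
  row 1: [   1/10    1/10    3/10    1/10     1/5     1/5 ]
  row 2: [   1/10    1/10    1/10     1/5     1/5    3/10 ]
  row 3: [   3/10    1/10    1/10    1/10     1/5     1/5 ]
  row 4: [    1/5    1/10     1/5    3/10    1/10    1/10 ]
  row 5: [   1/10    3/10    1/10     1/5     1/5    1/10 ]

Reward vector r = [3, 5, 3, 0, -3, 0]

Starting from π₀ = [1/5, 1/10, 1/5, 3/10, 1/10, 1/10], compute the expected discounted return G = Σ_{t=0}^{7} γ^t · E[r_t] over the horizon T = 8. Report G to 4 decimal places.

t=0: π = [0.2000, 0.1000, 0.2000, 0.3000, 0.1000, 0.1000], E[r] = 1.4000, γ^t·E[r] = 1.400000, running G = 1.400000
t=1: π = [0.2100, 0.1200, 0.1500, 0.1700, 0.1700, 0.1800], E[r] = 1.1700, γ^t·E[r] = 0.819000, running G = 2.219000
t=2: π = [0.1930, 0.1360, 0.1620, 0.1880, 0.1620, 0.1590], E[r] = 1.2590, γ^t·E[r] = 0.616910, running G = 2.835910
t=3: π = [0.1924, 0.1318, 0.1627, 0.1838, 0.1645, 0.1648], E[r] = 1.2308, γ^t·E[r] = 0.422164, running G = 3.258074
t=4: π = [0.1917, 0.1330, 0.1621, 0.1849, 0.1643, 0.1641], E[r] = 1.2331, γ^t·E[r] = 0.296065, running G = 3.554139
t=5: π = [0.1917, 0.1328, 0.1622, 0.1846, 0.1644, 0.1642], E[r] = 1.2327, γ^t·E[r] = 0.207183, running G = 3.761322
t=6: π = [0.1917, 0.1328, 0.1622, 0.1847, 0.1644, 0.1642], E[r] = 1.2327, γ^t·E[r] = 0.145030, running G = 3.906352
t=7: π = [0.1917, 0.1328, 0.1622, 0.1847, 0.1644, 0.1642], E[r] = 1.2327, γ^t·E[r] = 0.101519, running G = 4.007871

G = 4.0079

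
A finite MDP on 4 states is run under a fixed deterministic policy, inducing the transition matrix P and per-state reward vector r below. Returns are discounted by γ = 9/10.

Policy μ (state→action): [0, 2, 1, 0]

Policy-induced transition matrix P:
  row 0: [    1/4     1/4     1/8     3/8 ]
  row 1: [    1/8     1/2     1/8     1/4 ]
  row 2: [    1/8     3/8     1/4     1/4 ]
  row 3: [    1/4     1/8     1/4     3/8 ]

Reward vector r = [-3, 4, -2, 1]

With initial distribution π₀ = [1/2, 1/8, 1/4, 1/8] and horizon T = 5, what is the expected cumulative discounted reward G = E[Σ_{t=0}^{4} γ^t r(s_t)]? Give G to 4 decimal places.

t=0: π = [0.5000, 0.1250, 0.2500, 0.1250], E[r] = -1.3750, γ^t·E[r] = -1.375000, running G = -1.375000
t=1: π = [0.2031, 0.2969, 0.1719, 0.3281], E[r] = 0.5625, γ^t·E[r] = 0.506250, running G = -0.868750
t=2: π = [0.1914, 0.3047, 0.1875, 0.3164], E[r] = 0.5859, γ^t·E[r] = 0.474609, running G = -0.394141
t=3: π = [0.1885, 0.3101, 0.1880, 0.3135], E[r] = 0.6123, γ^t·E[r] = 0.446370, running G = 0.052229
t=4: π = [0.1877, 0.3118, 0.1877, 0.3127], E[r] = 0.6215, γ^t·E[r] = 0.407740, running G = 0.459969

G = 0.4600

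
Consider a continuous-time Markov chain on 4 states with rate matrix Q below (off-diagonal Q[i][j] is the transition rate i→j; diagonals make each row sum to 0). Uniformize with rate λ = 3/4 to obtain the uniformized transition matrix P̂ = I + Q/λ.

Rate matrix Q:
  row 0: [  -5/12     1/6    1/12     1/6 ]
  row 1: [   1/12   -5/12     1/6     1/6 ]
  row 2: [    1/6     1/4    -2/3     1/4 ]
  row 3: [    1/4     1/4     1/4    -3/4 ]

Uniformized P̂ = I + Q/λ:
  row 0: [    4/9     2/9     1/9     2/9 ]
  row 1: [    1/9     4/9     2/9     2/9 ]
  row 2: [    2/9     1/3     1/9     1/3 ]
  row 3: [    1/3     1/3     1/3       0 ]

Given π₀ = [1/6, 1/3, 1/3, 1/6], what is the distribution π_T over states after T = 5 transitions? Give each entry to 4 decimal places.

t=0: π = [0.1667, 0.3333, 0.3333, 0.1667]
t=1: π = [0.2407, 0.3519, 0.1852, 0.2222]
t=2: π = [0.2613, 0.3457, 0.1996, 0.1934]
t=3: π = [0.2634, 0.3427, 0.1925, 0.2014]
t=4: π = [0.2651, 0.3421, 0.1939, 0.1989]
t=5: π = [0.2652, 0.3419, 0.1933, 0.1996]

π = [0.2652, 0.3419, 0.1933, 0.1996]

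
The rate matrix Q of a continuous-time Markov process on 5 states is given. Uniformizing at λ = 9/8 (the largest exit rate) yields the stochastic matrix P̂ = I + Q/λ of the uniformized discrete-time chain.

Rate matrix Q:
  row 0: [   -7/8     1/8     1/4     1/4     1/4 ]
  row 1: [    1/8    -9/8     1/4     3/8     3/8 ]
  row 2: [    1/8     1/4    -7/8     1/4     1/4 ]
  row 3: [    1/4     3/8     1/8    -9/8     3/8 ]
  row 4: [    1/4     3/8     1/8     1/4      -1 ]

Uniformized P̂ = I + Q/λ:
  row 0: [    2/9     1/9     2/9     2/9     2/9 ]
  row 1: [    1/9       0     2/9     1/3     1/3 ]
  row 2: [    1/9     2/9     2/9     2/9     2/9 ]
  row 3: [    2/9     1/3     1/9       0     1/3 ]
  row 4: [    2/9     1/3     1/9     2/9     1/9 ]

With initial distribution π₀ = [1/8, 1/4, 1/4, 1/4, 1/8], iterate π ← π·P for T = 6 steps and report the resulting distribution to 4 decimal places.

t=0: π = [0.1250, 0.2500, 0.2500, 0.2500, 0.1250]
t=1: π = [0.1667, 0.1944, 0.1806, 0.1944, 0.2639]
t=2: π = [0.1806, 0.2114, 0.1713, 0.2006, 0.2361]
t=3: π = [0.1797, 0.2037, 0.1737, 0.2011, 0.2418]
t=4: π = [0.1803, 0.2062, 0.1730, 0.2002, 0.2403]
t=5: π = [0.1801, 0.2053, 0.1733, 0.2007, 0.2407]
t=6: π = [0.1802, 0.2056, 0.1732, 0.2004, 0.2406]

π = [0.1802, 0.2056, 0.1732, 0.2004, 0.2406]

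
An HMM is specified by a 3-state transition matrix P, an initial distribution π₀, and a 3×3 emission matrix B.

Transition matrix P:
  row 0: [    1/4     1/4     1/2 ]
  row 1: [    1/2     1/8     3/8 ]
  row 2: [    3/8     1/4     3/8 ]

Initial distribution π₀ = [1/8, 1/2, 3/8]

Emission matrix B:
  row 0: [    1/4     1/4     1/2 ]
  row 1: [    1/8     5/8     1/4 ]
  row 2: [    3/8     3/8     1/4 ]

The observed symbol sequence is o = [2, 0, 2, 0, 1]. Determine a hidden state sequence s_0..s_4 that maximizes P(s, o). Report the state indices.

path = [1, 2, 0, 2, 1]

t=0: δ = [6.250e-02, 1.250e-01, 9.375e-02]  (obs o_0=2)
t=1: δ = [1.562e-02, 2.930e-03, 1.758e-02]  ψ = [1, 2, 1]  (obs o_1=0)
t=2: δ = [3.296e-03, 1.099e-03, 1.953e-03]  ψ = [2, 2, 0]  (obs o_2=2)
t=3: δ = [2.060e-04, 1.030e-04, 6.180e-04]  ψ = [0, 0, 0]  (obs o_3=0)
t=4: δ = [5.794e-05, 9.656e-05, 8.690e-05]  ψ = [2, 2, 2]  (obs o_4=1)
backtrack: best end state = 1; path = [1, 2, 0, 2, 1]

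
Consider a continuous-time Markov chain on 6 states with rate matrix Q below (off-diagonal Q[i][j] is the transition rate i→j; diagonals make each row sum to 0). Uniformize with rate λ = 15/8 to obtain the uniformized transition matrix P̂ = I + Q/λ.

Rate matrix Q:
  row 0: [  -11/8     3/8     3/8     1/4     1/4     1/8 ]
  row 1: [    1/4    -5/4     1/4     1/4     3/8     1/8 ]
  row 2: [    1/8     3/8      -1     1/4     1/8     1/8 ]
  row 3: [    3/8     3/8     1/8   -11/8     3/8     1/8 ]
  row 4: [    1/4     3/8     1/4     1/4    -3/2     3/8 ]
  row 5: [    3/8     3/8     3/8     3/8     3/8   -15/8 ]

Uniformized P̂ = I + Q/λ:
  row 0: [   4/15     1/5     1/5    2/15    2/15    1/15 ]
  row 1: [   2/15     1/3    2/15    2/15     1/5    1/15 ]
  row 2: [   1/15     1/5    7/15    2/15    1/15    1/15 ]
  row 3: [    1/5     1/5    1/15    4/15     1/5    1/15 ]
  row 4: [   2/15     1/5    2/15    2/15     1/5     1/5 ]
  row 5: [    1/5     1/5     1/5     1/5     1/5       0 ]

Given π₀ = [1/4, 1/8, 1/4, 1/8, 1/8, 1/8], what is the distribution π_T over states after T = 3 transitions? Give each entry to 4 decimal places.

π = [0.1557, 0.2305, 0.2107, 0.1600, 0.1607, 0.0823]

t=0: π = [0.2500, 0.1250, 0.2500, 0.1250, 0.1250, 0.1250]
t=1: π = [0.1667, 0.2167, 0.2333, 0.1583, 0.1500, 0.0750]
t=2: π = [0.1556, 0.2289, 0.2167, 0.1594, 0.1578, 0.0817]
t=3: π = [0.1557, 0.2305, 0.2107, 0.1600, 0.1607, 0.0823]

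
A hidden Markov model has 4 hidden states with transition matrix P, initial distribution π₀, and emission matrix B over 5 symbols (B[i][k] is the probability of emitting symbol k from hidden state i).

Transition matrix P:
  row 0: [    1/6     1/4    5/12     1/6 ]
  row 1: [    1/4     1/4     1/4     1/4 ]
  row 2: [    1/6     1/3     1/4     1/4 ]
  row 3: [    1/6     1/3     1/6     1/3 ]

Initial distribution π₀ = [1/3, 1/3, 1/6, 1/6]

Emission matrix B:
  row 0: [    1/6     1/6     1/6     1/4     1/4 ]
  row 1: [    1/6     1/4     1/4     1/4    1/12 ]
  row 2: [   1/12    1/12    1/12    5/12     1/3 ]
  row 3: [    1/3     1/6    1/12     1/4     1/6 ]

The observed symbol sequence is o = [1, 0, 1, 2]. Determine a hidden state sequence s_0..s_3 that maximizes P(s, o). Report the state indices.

path = [1, 3, 1, 1]

t=0: δ = [5.556e-02, 8.333e-02, 1.389e-02, 2.778e-02]  (obs o_0=1)
t=1: δ = [3.472e-03, 3.472e-03, 1.929e-03, 6.944e-03]  ψ = [1, 1, 0, 1]  (obs o_1=0)
t=2: δ = [1.929e-04, 5.787e-04, 1.206e-04, 3.858e-04]  ψ = [3, 3, 0, 3]  (obs o_2=1)
t=3: δ = [2.411e-05, 3.617e-05, 1.206e-05, 1.206e-05]  ψ = [1, 1, 1, 1]  (obs o_3=2)
backtrack: best end state = 1; path = [1, 3, 1, 1]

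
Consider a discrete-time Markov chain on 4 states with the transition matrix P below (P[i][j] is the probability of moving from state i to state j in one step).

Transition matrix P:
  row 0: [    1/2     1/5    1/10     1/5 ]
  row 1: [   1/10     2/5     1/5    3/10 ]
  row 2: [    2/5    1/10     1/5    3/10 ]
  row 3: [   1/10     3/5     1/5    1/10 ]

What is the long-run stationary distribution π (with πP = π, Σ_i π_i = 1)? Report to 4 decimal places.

π = [0.2540, 0.3426, 0.1746, 0.2288]

Balance equations π_j = Σ_i π_i·P[i][j]:
  π_0 = 1/2·π_0 + 1/10·π_1 + 2/5·π_2 + 1/10·π_3
  π_1 = 1/5·π_0 + 2/5·π_1 + 1/10·π_2 + 3/5·π_3
  π_2 = 1/10·π_0 + 1/5·π_1 + 1/5·π_2 + 1/5·π_3
  normalize: π_0 + π_1 + π_2 + π_3 = 1
Solving the linear system gives exactly π = [16/63, 37/108, 11/63, 173/756].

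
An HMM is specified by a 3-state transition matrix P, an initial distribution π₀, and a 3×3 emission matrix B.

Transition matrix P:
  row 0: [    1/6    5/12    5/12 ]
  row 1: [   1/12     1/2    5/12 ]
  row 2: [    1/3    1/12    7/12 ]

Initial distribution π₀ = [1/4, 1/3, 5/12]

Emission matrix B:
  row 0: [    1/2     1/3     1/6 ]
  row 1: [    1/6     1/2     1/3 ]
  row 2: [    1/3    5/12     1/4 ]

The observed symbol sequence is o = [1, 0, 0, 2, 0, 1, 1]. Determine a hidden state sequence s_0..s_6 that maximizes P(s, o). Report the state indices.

path = [2, 2, 2, 2, 2, 2, 2]

t=0: δ = [8.333e-02, 1.667e-01, 1.736e-01]  (obs o_0=1)
t=1: δ = [2.894e-02, 1.389e-02, 3.376e-02]  ψ = [2, 1, 2]  (obs o_1=0)
t=2: δ = [5.626e-03, 2.009e-03, 6.564e-03]  ψ = [2, 0, 2]  (obs o_2=0)
t=3: δ = [3.647e-04, 7.814e-04, 9.573e-04]  ψ = [2, 0, 2]  (obs o_3=2)
t=4: δ = [1.595e-04, 6.512e-05, 1.861e-04]  ψ = [2, 1, 2]  (obs o_4=0)
t=5: δ = [2.068e-05, 3.324e-05, 4.524e-05]  ψ = [2, 0, 2]  (obs o_5=1)
t=6: δ = [5.027e-06, 8.309e-06, 1.100e-05]  ψ = [2, 1, 2]  (obs o_6=1)
backtrack: best end state = 2; path = [2, 2, 2, 2, 2, 2, 2]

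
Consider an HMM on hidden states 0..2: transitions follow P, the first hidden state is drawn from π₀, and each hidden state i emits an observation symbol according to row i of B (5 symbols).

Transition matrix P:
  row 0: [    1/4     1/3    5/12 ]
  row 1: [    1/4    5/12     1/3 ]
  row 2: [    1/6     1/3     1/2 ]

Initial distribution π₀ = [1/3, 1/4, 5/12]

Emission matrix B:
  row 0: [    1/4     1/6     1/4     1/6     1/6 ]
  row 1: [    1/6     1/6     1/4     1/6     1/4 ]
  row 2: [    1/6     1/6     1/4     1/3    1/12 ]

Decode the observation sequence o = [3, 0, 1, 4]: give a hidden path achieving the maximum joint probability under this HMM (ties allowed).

path = [2, 2, 2, 1]

t=0: δ = [5.556e-02, 4.167e-02, 1.389e-01]  (obs o_0=3)
t=1: δ = [5.787e-03, 7.716e-03, 1.157e-02]  ψ = [2, 2, 2]  (obs o_1=0)
t=2: δ = [3.215e-04, 6.430e-04, 9.645e-04]  ψ = [1, 2, 2]  (obs o_2=1)
t=3: δ = [2.679e-05, 8.038e-05, 4.019e-05]  ψ = [1, 2, 2]  (obs o_3=4)
backtrack: best end state = 1; path = [2, 2, 2, 1]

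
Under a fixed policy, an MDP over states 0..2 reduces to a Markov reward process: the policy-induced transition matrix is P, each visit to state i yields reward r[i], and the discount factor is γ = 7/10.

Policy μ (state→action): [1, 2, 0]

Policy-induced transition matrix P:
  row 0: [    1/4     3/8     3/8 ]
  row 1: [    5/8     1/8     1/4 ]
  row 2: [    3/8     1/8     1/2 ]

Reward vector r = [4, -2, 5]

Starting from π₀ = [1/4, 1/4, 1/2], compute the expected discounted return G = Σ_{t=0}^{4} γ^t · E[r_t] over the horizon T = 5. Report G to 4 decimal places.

t=0: π = [0.2500, 0.2500, 0.5000], E[r] = 3.0000, γ^t·E[r] = 3.000000, running G = 3.000000
t=1: π = [0.4063, 0.1875, 0.4063], E[r] = 3.2813, γ^t·E[r] = 2.296875, running G = 5.296875
t=2: π = [0.3711, 0.2266, 0.4023], E[r] = 3.0430, γ^t·E[r] = 1.491055, running G = 6.787930
t=3: π = [0.3853, 0.2178, 0.3970], E[r] = 3.0903, γ^t·E[r] = 1.059984, running G = 7.847914
t=4: π = [0.3813, 0.2213, 0.3974], E[r] = 3.0695, γ^t·E[r] = 0.736992, running G = 8.584905

G = 8.5849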